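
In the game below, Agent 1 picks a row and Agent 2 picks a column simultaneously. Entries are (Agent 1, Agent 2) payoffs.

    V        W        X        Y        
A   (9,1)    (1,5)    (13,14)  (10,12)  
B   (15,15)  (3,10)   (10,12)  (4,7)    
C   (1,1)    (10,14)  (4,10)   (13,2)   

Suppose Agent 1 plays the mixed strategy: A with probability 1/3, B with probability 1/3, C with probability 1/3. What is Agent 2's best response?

Compute Agent 2's expected payoff from each pure strategy against the given mix.
V: (1/3)·1 + (1/3)·15 + (1/3)·1 = 17/3
W: (1/3)·5 + (1/3)·10 + (1/3)·14 = 29/3
X: (1/3)·14 + (1/3)·12 + (1/3)·10 = 12
Y: (1/3)·12 + (1/3)·7 + (1/3)·2 = 7
Highest expected payoff is 12, from X.

X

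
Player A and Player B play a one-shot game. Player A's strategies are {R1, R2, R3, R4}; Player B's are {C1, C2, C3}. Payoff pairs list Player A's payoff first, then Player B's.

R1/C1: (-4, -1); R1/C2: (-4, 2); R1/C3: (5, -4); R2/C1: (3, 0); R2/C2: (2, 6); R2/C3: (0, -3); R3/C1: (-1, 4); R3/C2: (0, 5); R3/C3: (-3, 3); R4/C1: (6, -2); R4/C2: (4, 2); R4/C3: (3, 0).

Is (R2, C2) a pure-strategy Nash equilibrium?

Holding Player B at C2: Player A gets 2 from R2 but could get 4 by switching to R4. Player A has a profitable deviation.

No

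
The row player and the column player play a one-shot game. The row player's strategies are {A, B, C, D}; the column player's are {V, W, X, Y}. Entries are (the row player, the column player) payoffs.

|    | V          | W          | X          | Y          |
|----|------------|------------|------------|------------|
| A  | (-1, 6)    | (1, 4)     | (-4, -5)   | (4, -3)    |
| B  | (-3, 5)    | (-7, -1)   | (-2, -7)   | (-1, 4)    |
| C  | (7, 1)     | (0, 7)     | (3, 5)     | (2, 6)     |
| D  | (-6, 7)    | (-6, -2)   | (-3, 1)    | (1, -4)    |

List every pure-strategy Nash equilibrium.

A profile is a Nash equilibrium when each player is best-responding to the other.
The row player's best responses — vs V: C (payoff 7); vs W: A (payoff 1); vs X: C (payoff 3); vs Y: A (payoff 4).
The column player's best responses — vs A: V (payoff 6); vs B: V (payoff 5); vs C: W (payoff 7); vs D: V (payoff 7).
No cell has both players best-responding. For instance, the row player's best reply to Y is A, but against A the column player prefers V over Y.

No pure-strategy Nash equilibrium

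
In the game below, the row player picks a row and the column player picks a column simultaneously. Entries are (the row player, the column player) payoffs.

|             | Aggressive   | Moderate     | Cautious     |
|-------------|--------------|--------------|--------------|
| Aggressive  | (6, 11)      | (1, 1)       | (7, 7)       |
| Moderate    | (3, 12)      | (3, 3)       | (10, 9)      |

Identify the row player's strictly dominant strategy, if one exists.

No strictly dominant strategy

Check whether one of the row player's strategies beats all alternatives regardless of what the opponent does.
Aggressive is not dominant: against Moderate, Moderate gives 3 > 1.
Moderate is not dominant: against Aggressive, Aggressive gives 6 > 3.
No single strategy is best against every opponent action.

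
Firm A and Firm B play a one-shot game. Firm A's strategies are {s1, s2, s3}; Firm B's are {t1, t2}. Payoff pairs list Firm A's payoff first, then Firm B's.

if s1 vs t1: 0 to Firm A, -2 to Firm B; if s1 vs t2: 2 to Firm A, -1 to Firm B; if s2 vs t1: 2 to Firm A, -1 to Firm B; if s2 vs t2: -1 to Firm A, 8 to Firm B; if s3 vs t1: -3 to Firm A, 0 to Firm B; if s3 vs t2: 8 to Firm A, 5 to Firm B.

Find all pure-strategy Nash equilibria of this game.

Find each player's best response to every opponent strategy; NE are the intersections.
Firm A's best responses — vs t1: s2 (payoff 2); vs t2: s3 (payoff 8).
Firm B's best responses — vs s1: t2 (payoff -1); vs s2: t2 (payoff 8); vs s3: t2 (payoff 5).
The only mutual best response is (s3, t2); neither player gains by switching there.

(s3, t2)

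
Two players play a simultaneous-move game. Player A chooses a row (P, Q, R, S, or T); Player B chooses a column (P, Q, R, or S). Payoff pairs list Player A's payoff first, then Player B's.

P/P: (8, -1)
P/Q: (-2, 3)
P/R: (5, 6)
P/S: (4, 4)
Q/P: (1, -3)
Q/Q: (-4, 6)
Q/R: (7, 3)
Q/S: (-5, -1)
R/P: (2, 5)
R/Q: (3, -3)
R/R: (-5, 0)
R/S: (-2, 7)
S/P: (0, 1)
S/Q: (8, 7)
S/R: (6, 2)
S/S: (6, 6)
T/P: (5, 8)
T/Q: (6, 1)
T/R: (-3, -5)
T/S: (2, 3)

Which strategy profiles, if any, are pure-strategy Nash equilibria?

Find each player's best response to every opponent strategy; NE are the intersections.
Player A's best responses — vs P: P (payoff 8); vs Q: S (payoff 8); vs R: Q (payoff 7); vs S: S (payoff 6).
Player B's best responses — vs P: R (payoff 6); vs Q: Q (payoff 6); vs R: S (payoff 7); vs S: Q (payoff 7); vs T: P (payoff 8).
The only mutual best response is (S, Q); neither player gains by switching there.

(S, Q)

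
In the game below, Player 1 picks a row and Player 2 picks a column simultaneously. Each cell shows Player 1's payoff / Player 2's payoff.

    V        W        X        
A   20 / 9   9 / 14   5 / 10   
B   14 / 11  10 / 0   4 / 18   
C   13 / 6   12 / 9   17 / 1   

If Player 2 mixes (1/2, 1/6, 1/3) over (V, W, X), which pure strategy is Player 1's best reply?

Compute Player 1's expected payoff from each pure strategy against the given mix.
A: (1/2)·20 + (1/6)·9 + (1/3)·5 = 79/6
B: (1/2)·14 + (1/6)·10 + (1/3)·4 = 10
C: (1/2)·13 + (1/6)·12 + (1/3)·17 = 85/6
Highest expected payoff is 85/6, from C.

C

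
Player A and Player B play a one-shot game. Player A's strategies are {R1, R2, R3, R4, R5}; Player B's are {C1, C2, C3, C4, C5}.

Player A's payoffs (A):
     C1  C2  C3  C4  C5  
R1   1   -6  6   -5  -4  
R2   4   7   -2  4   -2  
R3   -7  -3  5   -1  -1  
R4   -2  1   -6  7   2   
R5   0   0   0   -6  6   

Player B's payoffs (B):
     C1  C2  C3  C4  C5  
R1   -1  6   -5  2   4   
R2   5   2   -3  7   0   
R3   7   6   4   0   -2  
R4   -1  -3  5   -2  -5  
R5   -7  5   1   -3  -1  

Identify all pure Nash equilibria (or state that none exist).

Find each player's best response to every opponent strategy; NE are the intersections.
Player A's best responses — vs C1: R2 (payoff 4); vs C2: R2 (payoff 7); vs C3: R1 (payoff 6); vs C4: R4 (payoff 7); vs C5: R5 (payoff 6).
Player B's best responses — vs R1: C2 (payoff 6); vs R2: C4 (payoff 7); vs R3: C1 (payoff 7); vs R4: C3 (payoff 5); vs R5: C2 (payoff 5).
No cell has both players best-responding. For instance, Player A's best reply to C1 is R2, but against R2 Player B prefers C4 over C1.

There is no pure-strategy Nash equilibrium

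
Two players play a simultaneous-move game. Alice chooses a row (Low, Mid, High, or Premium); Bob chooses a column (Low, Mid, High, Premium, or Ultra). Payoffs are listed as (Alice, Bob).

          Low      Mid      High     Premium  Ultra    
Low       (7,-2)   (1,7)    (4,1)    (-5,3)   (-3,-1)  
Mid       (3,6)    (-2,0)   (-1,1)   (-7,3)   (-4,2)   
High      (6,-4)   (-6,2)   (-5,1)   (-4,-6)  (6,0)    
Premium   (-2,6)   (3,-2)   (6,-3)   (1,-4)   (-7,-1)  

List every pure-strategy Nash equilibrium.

Check mutual best responses: a cell is a NE iff neither player can gain by unilaterally deviating.
Alice's best responses — vs Low: Low (payoff 7); vs Mid: Premium (payoff 3); vs High: Premium (payoff 6); vs Premium: Premium (payoff 1); vs Ultra: High (payoff 6).
Bob's best responses — vs Low: Mid (payoff 7); vs Mid: Low (payoff 6); vs High: Mid (payoff 2); vs Premium: Low (payoff 6).
No cell has both players best-responding. For instance, Alice's best reply to Ultra is High, but against High Bob prefers Mid over Ultra.

None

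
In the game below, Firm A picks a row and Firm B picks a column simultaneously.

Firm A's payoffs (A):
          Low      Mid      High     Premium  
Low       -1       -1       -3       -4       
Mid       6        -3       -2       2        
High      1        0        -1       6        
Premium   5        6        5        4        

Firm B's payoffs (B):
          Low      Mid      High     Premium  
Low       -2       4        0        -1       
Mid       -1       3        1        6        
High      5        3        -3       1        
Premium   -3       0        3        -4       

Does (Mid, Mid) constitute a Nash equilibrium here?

No

Holding Firm B at Mid: Firm A gets -3 from Mid but could get 6 by switching to Premium. Firm A has a profitable deviation.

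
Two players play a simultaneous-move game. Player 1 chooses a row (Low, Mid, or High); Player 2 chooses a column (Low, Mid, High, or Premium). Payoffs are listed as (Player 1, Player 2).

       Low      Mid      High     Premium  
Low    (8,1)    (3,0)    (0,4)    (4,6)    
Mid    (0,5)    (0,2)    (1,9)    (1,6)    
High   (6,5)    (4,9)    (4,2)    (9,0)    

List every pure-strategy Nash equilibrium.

(High, Mid)

Check mutual best responses: a cell is a NE iff neither player can gain by unilaterally deviating.
Player 1's best responses — vs Low: Low (payoff 8); vs Mid: High (payoff 4); vs High: High (payoff 4); vs Premium: High (payoff 9).
Player 2's best responses — vs Low: Premium (payoff 6); vs Mid: High (payoff 9); vs High: Mid (payoff 9).
The only mutual best response is (High, Mid); neither player gains by switching there.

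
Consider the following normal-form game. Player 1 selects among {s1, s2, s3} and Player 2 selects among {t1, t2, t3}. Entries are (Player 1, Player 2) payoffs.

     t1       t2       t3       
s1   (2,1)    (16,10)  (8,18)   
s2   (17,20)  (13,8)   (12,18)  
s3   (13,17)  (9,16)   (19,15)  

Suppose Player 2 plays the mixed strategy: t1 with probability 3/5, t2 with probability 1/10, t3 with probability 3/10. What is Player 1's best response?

s2

Compute Player 1's expected payoff from each pure strategy against the given mix.
s1: (3/5)·2 + (1/10)·16 + (3/10)·8 = 26/5
s2: (3/5)·17 + (1/10)·13 + (3/10)·12 = 151/10
s3: (3/5)·13 + (1/10)·9 + (3/10)·19 = 72/5
Highest expected payoff is 151/10, from s2.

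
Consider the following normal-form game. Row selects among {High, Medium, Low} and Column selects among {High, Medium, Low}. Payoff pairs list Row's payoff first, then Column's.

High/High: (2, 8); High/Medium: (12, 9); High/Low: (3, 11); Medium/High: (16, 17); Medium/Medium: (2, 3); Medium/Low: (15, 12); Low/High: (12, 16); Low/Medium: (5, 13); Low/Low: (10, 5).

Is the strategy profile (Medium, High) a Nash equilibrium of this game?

Yes

Holding Column at High: Row gets 16 from Medium, versus 2 from High, 12 from Low. No profitable deviation for Row.
Holding Row at Medium: Column gets 17 from High, versus 3 from Medium, 12 from Low. No profitable deviation for Column either.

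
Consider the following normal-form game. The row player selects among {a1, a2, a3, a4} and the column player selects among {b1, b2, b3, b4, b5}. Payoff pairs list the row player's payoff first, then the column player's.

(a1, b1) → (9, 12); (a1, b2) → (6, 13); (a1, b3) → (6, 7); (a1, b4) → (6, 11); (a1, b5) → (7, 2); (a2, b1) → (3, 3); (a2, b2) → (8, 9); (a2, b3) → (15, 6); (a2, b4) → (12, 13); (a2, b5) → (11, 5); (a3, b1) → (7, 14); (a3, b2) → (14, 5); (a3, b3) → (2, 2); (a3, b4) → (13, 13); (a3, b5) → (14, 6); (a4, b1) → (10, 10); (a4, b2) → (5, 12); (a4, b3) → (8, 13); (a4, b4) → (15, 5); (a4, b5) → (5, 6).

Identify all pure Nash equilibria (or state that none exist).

None

Find each player's best response to every opponent strategy; NE are the intersections.
The row player's best responses — vs b1: a4 (payoff 10); vs b2: a3 (payoff 14); vs b3: a2 (payoff 15); vs b4: a4 (payoff 15); vs b5: a3 (payoff 14).
The column player's best responses — vs a1: b2 (payoff 13); vs a2: b4 (payoff 13); vs a3: b1 (payoff 14); vs a4: b3 (payoff 13).
No cell has both players best-responding. For instance, the row player's best reply to b3 is a2, but against a2 the column player prefers b4 over b3.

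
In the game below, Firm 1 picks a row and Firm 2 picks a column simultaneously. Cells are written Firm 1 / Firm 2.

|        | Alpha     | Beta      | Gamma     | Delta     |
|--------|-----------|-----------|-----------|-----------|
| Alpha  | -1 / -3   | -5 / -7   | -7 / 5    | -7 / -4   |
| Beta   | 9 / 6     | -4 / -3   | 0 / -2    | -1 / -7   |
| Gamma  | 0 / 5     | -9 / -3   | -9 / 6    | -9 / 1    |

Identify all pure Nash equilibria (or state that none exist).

A profile is a Nash equilibrium when each player is best-responding to the other.
Firm 1's best responses — vs Alpha: Beta (payoff 9); vs Beta: Beta (payoff -4); vs Gamma: Beta (payoff 0); vs Delta: Beta (payoff -1).
Firm 2's best responses — vs Alpha: Gamma (payoff 5); vs Beta: Alpha (payoff 6); vs Gamma: Gamma (payoff 6).
The only mutual best response is (Beta, Alpha); neither player gains by switching there.

(Beta, Alpha)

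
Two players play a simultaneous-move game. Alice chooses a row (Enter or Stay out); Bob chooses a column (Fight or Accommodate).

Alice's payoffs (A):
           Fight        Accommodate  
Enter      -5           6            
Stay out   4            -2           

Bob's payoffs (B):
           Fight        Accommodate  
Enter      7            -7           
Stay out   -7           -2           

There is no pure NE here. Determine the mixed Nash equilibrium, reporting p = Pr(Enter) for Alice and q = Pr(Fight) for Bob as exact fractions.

p = 5/19, q = 8/17

In a mixed NE each player is indifferent between their pure strategies, so the opponent's mix sets the indifference.
Bob indifferent between Fight and Accommodate: p·7 + (1−p)·(-7) = p·(-7) + (1−p)·(-2) ⟹ (-7) + 14p = (-2) + (-5)p ⟹ p = 5/19.
Alice indifferent between Enter and Stay out: q·(-5) + (1−q)·6 = q·4 + (1−q)·(-2) ⟹ 6 + (-11)q = (-2) + 6q ⟹ q = 8/17.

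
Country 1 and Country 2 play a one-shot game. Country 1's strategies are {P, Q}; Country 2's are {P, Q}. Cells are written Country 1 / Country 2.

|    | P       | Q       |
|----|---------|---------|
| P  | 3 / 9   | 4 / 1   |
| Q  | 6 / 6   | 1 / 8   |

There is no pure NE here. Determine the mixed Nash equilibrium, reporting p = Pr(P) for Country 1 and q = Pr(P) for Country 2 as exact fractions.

Each player's mixing probability is pinned down by making the *other* player indifferent.
Country 2 indifferent between P and Q: p·9 + (1−p)·6 = p·1 + (1−p)·8 ⟹ 6 + 3p = 8 + (-7)p ⟹ p = 1/5.
Country 1 indifferent between P and Q: q·3 + (1−q)·4 = q·6 + (1−q)·1 ⟹ 4 + (-1)q = 1 + 5q ⟹ q = 1/2.

p = 1/5, q = 1/2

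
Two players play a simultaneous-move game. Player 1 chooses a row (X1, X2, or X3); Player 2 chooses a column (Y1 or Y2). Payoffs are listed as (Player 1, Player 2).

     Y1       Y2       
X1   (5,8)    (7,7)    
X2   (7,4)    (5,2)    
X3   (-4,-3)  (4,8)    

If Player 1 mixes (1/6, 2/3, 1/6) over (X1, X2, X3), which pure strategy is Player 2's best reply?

Compute Player 2's expected payoff from each pure strategy against the given mix.
Y1: (1/6)·8 + (2/3)·4 + (1/6)·(-3) = 7/2
Y2: (1/6)·7 + (2/3)·2 + (1/6)·8 = 23/6
Highest expected payoff is 23/6, from Y2.

Y2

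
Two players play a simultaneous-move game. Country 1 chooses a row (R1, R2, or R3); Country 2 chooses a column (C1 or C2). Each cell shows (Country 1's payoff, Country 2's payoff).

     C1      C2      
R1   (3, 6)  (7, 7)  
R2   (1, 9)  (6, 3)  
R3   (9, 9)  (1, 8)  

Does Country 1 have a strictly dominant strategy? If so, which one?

A strategy is strictly dominant if it gives Country 1 a strictly higher payoff than every other strategy, against every choice by the opponent.
R1 is not dominant: against C1, R3 gives 9 > 3.
R2 is not dominant: against C1, R1 gives 3 > 1.
R3 is not dominant: against C2, R1 gives 7 > 1.
No single strategy is best against every opponent action.

None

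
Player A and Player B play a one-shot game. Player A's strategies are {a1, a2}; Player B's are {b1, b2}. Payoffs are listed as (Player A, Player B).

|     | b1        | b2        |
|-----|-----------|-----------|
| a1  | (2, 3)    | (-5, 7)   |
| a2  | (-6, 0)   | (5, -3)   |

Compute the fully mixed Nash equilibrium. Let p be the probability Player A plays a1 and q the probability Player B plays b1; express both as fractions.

p = 3/7, q = 5/9

Each player's mixing probability is pinned down by making the *other* player indifferent.
Player B indifferent between b1 and b2: p·3 + (1−p)·0 = p·7 + (1−p)·(-3) ⟹ 0 + 3p = (-3) + 10p ⟹ p = 3/7.
Player A indifferent between a1 and a2: q·2 + (1−q)·(-5) = q·(-6) + (1−q)·5 ⟹ (-5) + 7q = 5 + (-11)q ⟹ q = 5/9.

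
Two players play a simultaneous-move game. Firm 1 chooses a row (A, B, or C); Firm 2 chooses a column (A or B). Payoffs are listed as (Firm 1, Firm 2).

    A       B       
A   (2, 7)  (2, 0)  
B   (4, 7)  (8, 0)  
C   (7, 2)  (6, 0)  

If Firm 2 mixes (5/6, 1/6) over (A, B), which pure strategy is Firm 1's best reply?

Firm 1's best reply maximizes expected payoff against the mix.
A: (5/6)·2 + (1/6)·2 = 2
B: (5/6)·4 + (1/6)·8 = 14/3
C: (5/6)·7 + (1/6)·6 = 41/6
Highest expected payoff is 41/6, from C.

C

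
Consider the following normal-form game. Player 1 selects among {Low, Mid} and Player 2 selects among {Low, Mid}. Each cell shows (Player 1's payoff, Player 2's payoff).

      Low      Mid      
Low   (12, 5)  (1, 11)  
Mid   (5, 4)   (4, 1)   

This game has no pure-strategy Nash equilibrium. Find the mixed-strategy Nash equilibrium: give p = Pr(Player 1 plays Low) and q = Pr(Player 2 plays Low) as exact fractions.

In a mixed NE each player is indifferent between their pure strategies, so the opponent's mix sets the indifference.
Player 2 indifferent between Low and Mid: p·5 + (1−p)·4 = p·11 + (1−p)·1 ⟹ 4 + 1p = 1 + 10p ⟹ p = 1/3.
Player 1 indifferent between Low and Mid: q·12 + (1−q)·1 = q·5 + (1−q)·4 ⟹ 1 + 11q = 4 + 1q ⟹ q = 3/10.

p = 1/3, q = 3/10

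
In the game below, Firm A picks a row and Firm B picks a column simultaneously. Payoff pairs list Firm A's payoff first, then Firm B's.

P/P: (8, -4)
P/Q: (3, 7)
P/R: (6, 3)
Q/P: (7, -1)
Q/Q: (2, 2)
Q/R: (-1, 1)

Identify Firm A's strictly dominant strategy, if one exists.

A strategy is strictly dominant if it gives Firm A a strictly higher payoff than every other strategy, against every choice by the opponent.
P strictly dominates: vs P: 8 > 7; vs Q: 3 > 2; vs R: 6 > -1.

P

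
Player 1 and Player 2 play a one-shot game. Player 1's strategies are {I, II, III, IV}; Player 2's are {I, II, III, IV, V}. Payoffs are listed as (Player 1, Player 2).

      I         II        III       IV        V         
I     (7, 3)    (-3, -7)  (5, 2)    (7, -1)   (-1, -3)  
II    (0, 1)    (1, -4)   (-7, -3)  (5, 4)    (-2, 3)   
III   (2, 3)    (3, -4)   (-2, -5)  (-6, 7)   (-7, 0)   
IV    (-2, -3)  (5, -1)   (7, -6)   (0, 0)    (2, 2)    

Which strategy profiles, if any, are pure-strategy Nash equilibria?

Check mutual best responses: a cell is a NE iff neither player can gain by unilaterally deviating.
Player 1's best responses — vs I: I (payoff 7); vs II: IV (payoff 5); vs III: IV (payoff 7); vs IV: I (payoff 7); vs V: IV (payoff 2).
Player 2's best responses — vs I: I (payoff 3); vs II: IV (payoff 4); vs III: IV (payoff 7); vs IV: V (payoff 2).
Mutual best responses occur at (I, I) and (IV, V); at each, neither player gains by switching.

(I, I) and (IV, V)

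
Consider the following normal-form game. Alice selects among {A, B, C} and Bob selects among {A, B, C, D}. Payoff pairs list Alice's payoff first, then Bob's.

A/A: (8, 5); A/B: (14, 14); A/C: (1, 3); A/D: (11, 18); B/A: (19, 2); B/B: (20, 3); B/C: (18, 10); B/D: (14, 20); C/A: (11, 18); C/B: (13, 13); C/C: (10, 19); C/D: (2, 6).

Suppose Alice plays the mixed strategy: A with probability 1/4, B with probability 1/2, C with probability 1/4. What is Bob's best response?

D

Compute Bob's expected payoff from each pure strategy against the given mix.
A: (1/4)·5 + (1/2)·2 + (1/4)·18 = 27/4
B: (1/4)·14 + (1/2)·3 + (1/4)·13 = 33/4
C: (1/4)·3 + (1/2)·10 + (1/4)·19 = 21/2
D: (1/4)·18 + (1/2)·20 + (1/4)·6 = 16
Highest expected payoff is 16, from D.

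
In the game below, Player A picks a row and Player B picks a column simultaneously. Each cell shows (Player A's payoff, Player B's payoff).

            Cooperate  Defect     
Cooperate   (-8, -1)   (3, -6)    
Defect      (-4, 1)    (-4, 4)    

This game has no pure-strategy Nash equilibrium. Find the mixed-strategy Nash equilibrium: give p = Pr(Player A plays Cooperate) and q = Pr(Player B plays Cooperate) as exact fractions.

Each player's mixing probability is pinned down by making the *other* player indifferent.
Player B indifferent between Cooperate and Defect: p·(-1) + (1−p)·1 = p·(-6) + (1−p)·4 ⟹ 1 + (-2)p = 4 + (-10)p ⟹ p = 3/8.
Player A indifferent between Cooperate and Defect: q·(-8) + (1−q)·3 = q·(-4) + (1−q)·(-4) ⟹ 3 + (-11)q = (-4) + 0q ⟹ q = 7/11.

p = 3/8, q = 7/11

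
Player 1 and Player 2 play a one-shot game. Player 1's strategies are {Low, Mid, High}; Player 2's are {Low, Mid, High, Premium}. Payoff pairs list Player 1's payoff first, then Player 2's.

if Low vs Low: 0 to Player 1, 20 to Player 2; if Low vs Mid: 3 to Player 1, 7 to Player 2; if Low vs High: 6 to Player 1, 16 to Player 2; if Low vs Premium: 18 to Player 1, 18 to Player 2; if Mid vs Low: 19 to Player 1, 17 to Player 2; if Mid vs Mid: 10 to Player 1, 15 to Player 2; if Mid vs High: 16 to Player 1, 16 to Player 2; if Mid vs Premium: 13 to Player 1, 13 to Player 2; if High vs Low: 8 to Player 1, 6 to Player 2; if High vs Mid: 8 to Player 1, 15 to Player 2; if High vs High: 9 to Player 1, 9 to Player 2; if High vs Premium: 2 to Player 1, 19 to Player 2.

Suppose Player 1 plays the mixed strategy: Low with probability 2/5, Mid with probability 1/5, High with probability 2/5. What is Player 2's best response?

Compute Player 2's expected payoff from each pure strategy against the given mix.
Low: (2/5)·20 + (1/5)·17 + (2/5)·6 = 69/5
Mid: (2/5)·7 + (1/5)·15 + (2/5)·15 = 59/5
High: (2/5)·16 + (1/5)·16 + (2/5)·9 = 66/5
Premium: (2/5)·18 + (1/5)·13 + (2/5)·19 = 87/5
Highest expected payoff is 87/5, from Premium.

Premium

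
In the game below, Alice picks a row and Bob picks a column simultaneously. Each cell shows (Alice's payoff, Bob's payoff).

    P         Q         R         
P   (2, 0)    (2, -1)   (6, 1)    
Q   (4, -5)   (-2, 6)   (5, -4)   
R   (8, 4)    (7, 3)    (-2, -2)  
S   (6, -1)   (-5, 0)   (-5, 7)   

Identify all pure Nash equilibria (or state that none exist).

(P, R) and (R, P)

Check mutual best responses: a cell is a NE iff neither player can gain by unilaterally deviating.
Alice's best responses — vs P: R (payoff 8); vs Q: R (payoff 7); vs R: P (payoff 6).
Bob's best responses — vs P: R (payoff 1); vs Q: Q (payoff 6); vs R: P (payoff 4); vs S: R (payoff 7).
Mutual best responses occur at (P, R) and (R, P); at each, neither player gains by switching.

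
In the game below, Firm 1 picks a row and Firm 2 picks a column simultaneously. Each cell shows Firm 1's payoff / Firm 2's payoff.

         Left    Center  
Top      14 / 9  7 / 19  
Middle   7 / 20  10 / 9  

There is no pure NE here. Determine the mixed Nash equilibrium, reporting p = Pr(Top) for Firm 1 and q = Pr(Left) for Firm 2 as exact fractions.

In a mixed NE each player is indifferent between their pure strategies, so the opponent's mix sets the indifference.
Firm 2 indifferent between Left and Center: p·9 + (1−p)·20 = p·19 + (1−p)·9 ⟹ 20 + (-11)p = 9 + 10p ⟹ p = 11/21.
Firm 1 indifferent between Top and Middle: q·14 + (1−q)·7 = q·7 + (1−q)·10 ⟹ 7 + 7q = 10 + (-3)q ⟹ q = 3/10.

p = 11/21, q = 3/10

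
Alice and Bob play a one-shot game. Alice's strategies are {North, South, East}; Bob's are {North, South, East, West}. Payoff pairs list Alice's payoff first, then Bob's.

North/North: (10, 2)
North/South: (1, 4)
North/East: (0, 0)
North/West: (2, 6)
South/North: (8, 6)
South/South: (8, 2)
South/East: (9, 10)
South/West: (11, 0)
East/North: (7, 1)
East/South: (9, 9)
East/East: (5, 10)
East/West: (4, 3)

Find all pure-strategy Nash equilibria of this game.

(South, East)

Check mutual best responses: a cell is a NE iff neither player can gain by unilaterally deviating.
Alice's best responses — vs North: North (payoff 10); vs South: East (payoff 9); vs East: South (payoff 9); vs West: South (payoff 11).
Bob's best responses — vs North: West (payoff 6); vs South: East (payoff 10); vs East: East (payoff 10).
The only mutual best response is (South, East); neither player gains by switching there.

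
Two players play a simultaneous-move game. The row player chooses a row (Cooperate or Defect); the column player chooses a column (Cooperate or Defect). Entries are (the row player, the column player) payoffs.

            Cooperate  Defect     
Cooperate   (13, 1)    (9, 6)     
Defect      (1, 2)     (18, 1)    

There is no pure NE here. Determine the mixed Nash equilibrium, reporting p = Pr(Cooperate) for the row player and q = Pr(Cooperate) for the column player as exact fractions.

p = 1/6, q = 3/7

Each player's mixing probability is pinned down by making the *other* player indifferent.
The column player indifferent between Cooperate and Defect: p·1 + (1−p)·2 = p·6 + (1−p)·1 ⟹ 2 + (-1)p = 1 + 5p ⟹ p = 1/6.
The row player indifferent between Cooperate and Defect: q·13 + (1−q)·9 = q·1 + (1−q)·18 ⟹ 9 + 4q = 18 + (-17)q ⟹ q = 3/7.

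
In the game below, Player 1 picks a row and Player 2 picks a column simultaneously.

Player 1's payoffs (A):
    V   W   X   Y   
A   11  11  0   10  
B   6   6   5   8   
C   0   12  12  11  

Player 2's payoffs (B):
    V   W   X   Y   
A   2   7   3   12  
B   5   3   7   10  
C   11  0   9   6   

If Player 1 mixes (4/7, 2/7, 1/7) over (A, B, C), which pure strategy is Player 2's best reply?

Y

Compute Player 2's expected payoff from each pure strategy against the given mix.
V: (4/7)·2 + (2/7)·5 + (1/7)·11 = 29/7
W: (4/7)·7 + (2/7)·3 + (1/7)·0 = 34/7
X: (4/7)·3 + (2/7)·7 + (1/7)·9 = 5
Y: (4/7)·12 + (2/7)·10 + (1/7)·6 = 74/7
Highest expected payoff is 74/7, from Y.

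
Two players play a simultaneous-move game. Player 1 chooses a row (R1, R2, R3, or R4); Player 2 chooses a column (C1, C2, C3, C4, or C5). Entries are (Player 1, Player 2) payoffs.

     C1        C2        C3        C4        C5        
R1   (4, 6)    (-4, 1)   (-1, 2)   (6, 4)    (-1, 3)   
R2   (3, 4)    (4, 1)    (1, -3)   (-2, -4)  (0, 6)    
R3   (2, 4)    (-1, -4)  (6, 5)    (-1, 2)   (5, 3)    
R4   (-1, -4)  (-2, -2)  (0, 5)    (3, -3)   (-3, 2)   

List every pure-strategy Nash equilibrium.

(R1, C1) and (R3, C3)

Find each player's best response to every opponent strategy; NE are the intersections.
Player 1's best responses — vs C1: R1 (payoff 4); vs C2: R2 (payoff 4); vs C3: R3 (payoff 6); vs C4: R1 (payoff 6); vs C5: R3 (payoff 5).
Player 2's best responses — vs R1: C1 (payoff 6); vs R2: C5 (payoff 6); vs R3: C3 (payoff 5); vs R4: C3 (payoff 5).
Mutual best responses occur at (R1, C1) and (R3, C3); at each, neither player gains by switching.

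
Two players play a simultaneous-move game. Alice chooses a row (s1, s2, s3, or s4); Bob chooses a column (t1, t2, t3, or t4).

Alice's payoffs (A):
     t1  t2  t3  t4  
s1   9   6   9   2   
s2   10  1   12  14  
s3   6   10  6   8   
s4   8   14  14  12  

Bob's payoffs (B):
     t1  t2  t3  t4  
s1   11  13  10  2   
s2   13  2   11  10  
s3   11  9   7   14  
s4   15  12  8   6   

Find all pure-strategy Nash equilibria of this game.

(s2, t1)

A profile is a Nash equilibrium when each player is best-responding to the other.
Alice's best responses — vs t1: s2 (payoff 10); vs t2: s4 (payoff 14); vs t3: s4 (payoff 14); vs t4: s2 (payoff 14).
Bob's best responses — vs s1: t2 (payoff 13); vs s2: t1 (payoff 13); vs s3: t4 (payoff 14); vs s4: t1 (payoff 15).
The only mutual best response is (s2, t1); neither player gains by switching there.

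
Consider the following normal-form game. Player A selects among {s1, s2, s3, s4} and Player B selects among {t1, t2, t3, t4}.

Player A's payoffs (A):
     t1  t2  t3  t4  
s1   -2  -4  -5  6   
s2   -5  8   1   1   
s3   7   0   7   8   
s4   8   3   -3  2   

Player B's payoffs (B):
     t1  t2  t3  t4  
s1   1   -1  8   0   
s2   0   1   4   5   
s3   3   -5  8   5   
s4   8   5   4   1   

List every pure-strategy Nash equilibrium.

A profile is a Nash equilibrium when each player is best-responding to the other.
Player A's best responses — vs t1: s4 (payoff 8); vs t2: s2 (payoff 8); vs t3: s3 (payoff 7); vs t4: s3 (payoff 8).
Player B's best responses — vs s1: t3 (payoff 8); vs s2: t4 (payoff 5); vs s3: t3 (payoff 8); vs s4: t1 (payoff 8).
Mutual best responses occur at (s3, t3) and (s4, t1); at each, neither player gains by switching.

(s3, t3) and (s4, t1)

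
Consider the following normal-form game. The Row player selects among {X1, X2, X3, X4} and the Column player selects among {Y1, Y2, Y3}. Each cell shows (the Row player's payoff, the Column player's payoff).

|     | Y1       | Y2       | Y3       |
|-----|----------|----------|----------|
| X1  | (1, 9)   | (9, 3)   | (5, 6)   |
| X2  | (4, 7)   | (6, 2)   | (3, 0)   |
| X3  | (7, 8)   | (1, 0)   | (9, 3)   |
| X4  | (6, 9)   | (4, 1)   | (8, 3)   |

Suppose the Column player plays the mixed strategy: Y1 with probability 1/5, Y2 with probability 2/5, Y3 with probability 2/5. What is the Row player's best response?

X4

Compute the Row player's expected payoff from each pure strategy against the given mix.
X1: (1/5)·1 + (2/5)·9 + (2/5)·5 = 29/5
X2: (1/5)·4 + (2/5)·6 + (2/5)·3 = 22/5
X3: (1/5)·7 + (2/5)·1 + (2/5)·9 = 27/5
X4: (1/5)·6 + (2/5)·4 + (2/5)·8 = 6
Highest expected payoff is 6, from X4.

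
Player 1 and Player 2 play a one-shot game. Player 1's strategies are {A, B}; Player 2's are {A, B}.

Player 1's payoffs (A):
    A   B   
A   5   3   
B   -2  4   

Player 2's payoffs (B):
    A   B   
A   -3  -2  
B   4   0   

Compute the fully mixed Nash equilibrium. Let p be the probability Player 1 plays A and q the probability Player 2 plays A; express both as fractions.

p = 4/5, q = 1/8

Each player's mixing probability is pinned down by making the *other* player indifferent.
Player 2 indifferent between A and B: p·(-3) + (1−p)·4 = p·(-2) + (1−p)·0 ⟹ 4 + (-7)p = 0 + (-2)p ⟹ p = 4/5.
Player 1 indifferent between A and B: q·5 + (1−q)·3 = q·(-2) + (1−q)·4 ⟹ 3 + 2q = 4 + (-6)q ⟹ q = 1/8.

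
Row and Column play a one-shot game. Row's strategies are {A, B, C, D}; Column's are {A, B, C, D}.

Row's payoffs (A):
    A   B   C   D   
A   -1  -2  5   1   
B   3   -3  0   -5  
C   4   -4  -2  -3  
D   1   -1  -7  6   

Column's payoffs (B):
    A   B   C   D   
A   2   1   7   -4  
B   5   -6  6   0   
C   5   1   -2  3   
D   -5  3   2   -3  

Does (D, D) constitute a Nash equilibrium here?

No

Holding Column at D: Row gets 6 from D, versus 1 from A, -5 from B, -3 from C. No profitable deviation for Row.
Holding Row at D: Column gets -3 from D but could get 3 by switching to B. Column has a profitable deviation.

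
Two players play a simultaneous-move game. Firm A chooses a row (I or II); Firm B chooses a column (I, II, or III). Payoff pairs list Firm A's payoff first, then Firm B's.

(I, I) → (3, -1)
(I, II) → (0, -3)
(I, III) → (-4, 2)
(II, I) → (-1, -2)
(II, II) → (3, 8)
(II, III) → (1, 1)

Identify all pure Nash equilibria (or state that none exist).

Check mutual best responses: a cell is a NE iff neither player can gain by unilaterally deviating.
Firm A's best responses — vs I: I (payoff 3); vs II: II (payoff 3); vs III: II (payoff 1).
Firm B's best responses — vs I: III (payoff 2); vs II: II (payoff 8).
The only mutual best response is (II, II); neither player gains by switching there.

(II, II)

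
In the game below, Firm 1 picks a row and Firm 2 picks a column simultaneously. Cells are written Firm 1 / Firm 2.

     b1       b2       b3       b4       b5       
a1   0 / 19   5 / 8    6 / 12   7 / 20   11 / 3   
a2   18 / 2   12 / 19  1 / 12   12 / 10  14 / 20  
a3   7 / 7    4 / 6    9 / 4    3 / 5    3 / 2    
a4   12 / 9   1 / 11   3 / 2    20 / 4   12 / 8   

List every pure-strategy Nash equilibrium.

(a2, b5)

Check mutual best responses: a cell is a NE iff neither player can gain by unilaterally deviating.
Firm 1's best responses — vs b1: a2 (payoff 18); vs b2: a2 (payoff 12); vs b3: a3 (payoff 9); vs b4: a4 (payoff 20); vs b5: a2 (payoff 14).
Firm 2's best responses — vs a1: b4 (payoff 20); vs a2: b5 (payoff 20); vs a3: b1 (payoff 7); vs a4: b2 (payoff 11).
The only mutual best response is (a2, b5); neither player gains by switching there.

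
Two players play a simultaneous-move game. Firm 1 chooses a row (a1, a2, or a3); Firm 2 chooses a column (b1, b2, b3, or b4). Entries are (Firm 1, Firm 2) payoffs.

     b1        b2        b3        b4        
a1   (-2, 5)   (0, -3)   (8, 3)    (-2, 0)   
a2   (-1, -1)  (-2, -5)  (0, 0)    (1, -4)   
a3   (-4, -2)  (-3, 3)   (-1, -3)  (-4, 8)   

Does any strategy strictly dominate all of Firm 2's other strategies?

Check whether one of Firm 2's strategies beats all alternatives regardless of what the opponent does.
b1 is not dominant: against a2, b3 gives 0 > -1.
b2 is not dominant: against a1, b1 gives 5 > -3.
b3 is not dominant: against a1, b1 gives 5 > 3.
b4 is not dominant: against a1, b1 gives 5 > 0.
No single strategy is best against every opponent action.

No strictly dominant strategy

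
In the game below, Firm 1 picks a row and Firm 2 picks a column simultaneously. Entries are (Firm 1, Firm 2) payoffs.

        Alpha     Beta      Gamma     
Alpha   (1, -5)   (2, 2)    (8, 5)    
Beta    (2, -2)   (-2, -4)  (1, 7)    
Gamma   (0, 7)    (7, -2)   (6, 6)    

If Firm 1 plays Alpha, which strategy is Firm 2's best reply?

With Firm 1 fixed at Alpha, Firm 2's payoffs are: Alpha → -5, Beta → 2, Gamma → 5.
The maximum is 5, achieved by Gamma.

Gamma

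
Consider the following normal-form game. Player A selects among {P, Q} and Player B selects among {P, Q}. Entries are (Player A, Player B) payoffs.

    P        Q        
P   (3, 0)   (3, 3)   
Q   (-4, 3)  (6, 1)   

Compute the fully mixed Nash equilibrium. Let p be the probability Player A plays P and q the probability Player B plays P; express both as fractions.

In a mixed NE each player is indifferent between their pure strategies, so the opponent's mix sets the indifference.
Player B indifferent between P and Q: p·0 + (1−p)·3 = p·3 + (1−p)·1 ⟹ 3 + (-3)p = 1 + 2p ⟹ p = 2/5.
Player A indifferent between P and Q: q·3 + (1−q)·3 = q·(-4) + (1−q)·6 ⟹ 3 + 0q = 6 + (-10)q ⟹ q = 3/10.

p = 2/5, q = 3/10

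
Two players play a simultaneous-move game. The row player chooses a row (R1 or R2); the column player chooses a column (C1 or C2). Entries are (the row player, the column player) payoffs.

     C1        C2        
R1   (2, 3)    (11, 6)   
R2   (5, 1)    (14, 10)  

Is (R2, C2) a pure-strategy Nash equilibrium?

Yes

Holding the column player at C2: the row player gets 14 from R2, versus 11 from R1. No profitable deviation for the row player.
Holding the row player at R2: the column player gets 10 from C2, versus 1 from C1. No profitable deviation for the column player either.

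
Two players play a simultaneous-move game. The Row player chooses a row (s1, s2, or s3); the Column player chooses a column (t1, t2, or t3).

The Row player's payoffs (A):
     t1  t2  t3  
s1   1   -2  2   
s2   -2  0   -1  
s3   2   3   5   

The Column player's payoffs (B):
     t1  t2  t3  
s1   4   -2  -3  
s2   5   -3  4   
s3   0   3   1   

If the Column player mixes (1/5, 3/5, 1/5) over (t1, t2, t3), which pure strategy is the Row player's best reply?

s3

Compute the Row player's expected payoff from each pure strategy against the given mix.
s1: (1/5)·1 + (3/5)·(-2) + (1/5)·2 = -3/5
s2: (1/5)·(-2) + (3/5)·0 + (1/5)·(-1) = -3/5
s3: (1/5)·2 + (3/5)·3 + (1/5)·5 = 16/5
Highest expected payoff is 16/5, from s3.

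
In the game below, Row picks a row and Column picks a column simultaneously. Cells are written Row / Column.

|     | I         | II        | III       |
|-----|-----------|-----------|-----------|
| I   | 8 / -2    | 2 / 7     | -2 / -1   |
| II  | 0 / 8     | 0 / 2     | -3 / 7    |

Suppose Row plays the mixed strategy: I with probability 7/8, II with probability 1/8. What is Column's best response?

II

Compute Column's expected payoff from each pure strategy against the given mix.
I: (7/8)·(-2) + (1/8)·8 = -3/4
II: (7/8)·7 + (1/8)·2 = 51/8
III: (7/8)·(-1) + (1/8)·7 = 0
Highest expected payoff is 51/8, from II.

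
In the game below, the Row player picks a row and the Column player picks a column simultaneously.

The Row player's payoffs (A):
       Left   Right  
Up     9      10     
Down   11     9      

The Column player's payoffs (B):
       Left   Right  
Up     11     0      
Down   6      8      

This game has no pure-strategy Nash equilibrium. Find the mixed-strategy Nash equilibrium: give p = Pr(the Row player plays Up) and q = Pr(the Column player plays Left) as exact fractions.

p = 2/13, q = 1/3

Each player's mixing probability is pinned down by making the *other* player indifferent.
The Column player indifferent between Left and Right: p·11 + (1−p)·6 = p·0 + (1−p)·8 ⟹ 6 + 5p = 8 + (-8)p ⟹ p = 2/13.
The Row player indifferent between Up and Down: q·9 + (1−q)·10 = q·11 + (1−q)·9 ⟹ 10 + (-1)q = 9 + 2q ⟹ q = 1/3.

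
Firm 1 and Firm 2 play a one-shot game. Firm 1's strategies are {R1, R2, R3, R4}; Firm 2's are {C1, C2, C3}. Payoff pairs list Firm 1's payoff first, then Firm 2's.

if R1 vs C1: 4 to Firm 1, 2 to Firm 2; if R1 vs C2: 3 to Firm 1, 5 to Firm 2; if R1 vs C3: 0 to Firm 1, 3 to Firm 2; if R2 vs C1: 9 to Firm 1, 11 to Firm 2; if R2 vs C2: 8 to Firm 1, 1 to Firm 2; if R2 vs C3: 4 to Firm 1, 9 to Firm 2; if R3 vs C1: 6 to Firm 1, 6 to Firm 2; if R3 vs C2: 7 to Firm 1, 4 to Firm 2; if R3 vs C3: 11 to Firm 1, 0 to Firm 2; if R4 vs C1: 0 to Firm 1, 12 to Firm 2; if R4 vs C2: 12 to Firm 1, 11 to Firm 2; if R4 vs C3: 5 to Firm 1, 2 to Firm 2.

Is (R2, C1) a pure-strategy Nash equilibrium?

Yes

Holding Firm 2 at C1: Firm 1 gets 9 from R2, versus 4 from R1, 6 from R3, 0 from R4. No profitable deviation for Firm 1.
Holding Firm 1 at R2: Firm 2 gets 11 from C1, versus 1 from C2, 9 from C3. No profitable deviation for Firm 2 either.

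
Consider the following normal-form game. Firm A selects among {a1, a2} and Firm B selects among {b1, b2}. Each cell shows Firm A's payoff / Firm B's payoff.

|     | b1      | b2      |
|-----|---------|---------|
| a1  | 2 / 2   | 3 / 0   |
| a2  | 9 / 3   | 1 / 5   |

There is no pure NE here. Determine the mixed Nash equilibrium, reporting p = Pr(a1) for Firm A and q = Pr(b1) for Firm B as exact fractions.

p = 1/2, q = 2/9

Each player's mixing probability is pinned down by making the *other* player indifferent.
Firm B indifferent between b1 and b2: p·2 + (1−p)·3 = p·0 + (1−p)·5 ⟹ 3 + (-1)p = 5 + (-5)p ⟹ p = 1/2.
Firm A indifferent between a1 and a2: q·2 + (1−q)·3 = q·9 + (1−q)·1 ⟹ 3 + (-1)q = 1 + 8q ⟹ q = 2/9.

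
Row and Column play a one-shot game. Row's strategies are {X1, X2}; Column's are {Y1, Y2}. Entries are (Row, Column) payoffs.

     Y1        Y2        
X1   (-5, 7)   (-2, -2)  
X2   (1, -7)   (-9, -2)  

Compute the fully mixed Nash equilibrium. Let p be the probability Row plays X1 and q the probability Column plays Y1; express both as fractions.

Each player's mixing probability is pinned down by making the *other* player indifferent.
Column indifferent between Y1 and Y2: p·7 + (1−p)·(-7) = p·(-2) + (1−p)·(-2) ⟹ (-7) + 14p = (-2) + 0p ⟹ p = 5/14.
Row indifferent between X1 and X2: q·(-5) + (1−q)·(-2) = q·1 + (1−q)·(-9) ⟹ (-2) + (-3)q = (-9) + 10q ⟹ q = 7/13.

p = 5/14, q = 7/13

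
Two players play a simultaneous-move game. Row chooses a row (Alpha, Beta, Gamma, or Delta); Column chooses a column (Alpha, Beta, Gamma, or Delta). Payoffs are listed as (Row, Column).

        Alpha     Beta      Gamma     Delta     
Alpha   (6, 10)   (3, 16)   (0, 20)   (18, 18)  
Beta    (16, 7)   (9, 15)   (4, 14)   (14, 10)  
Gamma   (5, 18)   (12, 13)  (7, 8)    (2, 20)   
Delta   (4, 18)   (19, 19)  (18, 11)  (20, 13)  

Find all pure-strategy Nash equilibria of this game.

(Delta, Beta)

A profile is a Nash equilibrium when each player is best-responding to the other.
Row's best responses — vs Alpha: Beta (payoff 16); vs Beta: Delta (payoff 19); vs Gamma: Delta (payoff 18); vs Delta: Delta (payoff 20).
Column's best responses — vs Alpha: Gamma (payoff 20); vs Beta: Beta (payoff 15); vs Gamma: Delta (payoff 20); vs Delta: Beta (payoff 19).
The only mutual best response is (Delta, Beta); neither player gains by switching there.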